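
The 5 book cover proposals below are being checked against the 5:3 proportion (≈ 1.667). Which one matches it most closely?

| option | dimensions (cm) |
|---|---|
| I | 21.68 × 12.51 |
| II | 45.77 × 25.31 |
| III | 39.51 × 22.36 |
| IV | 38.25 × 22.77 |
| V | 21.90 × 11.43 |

Target 5:3 ≈ 1.667.
I: 1.733 (Δ0.066)  II: 1.808 (Δ0.141)  III: 1.767 (Δ0.100)  IV: 1.680 (Δ0.013)  V: 1.916 (Δ0.249)

IV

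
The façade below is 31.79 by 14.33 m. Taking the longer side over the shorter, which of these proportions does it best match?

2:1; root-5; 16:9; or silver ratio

root-5

31.79/14.33 ≈ 2.218. Nearest candidates are root-5 (2.236, off by 0.018) and silver ratio (2.414, off by 0.196).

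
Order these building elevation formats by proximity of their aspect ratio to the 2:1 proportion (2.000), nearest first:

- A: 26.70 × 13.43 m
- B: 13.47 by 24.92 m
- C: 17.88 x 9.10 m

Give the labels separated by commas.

Ratios: A = 26.70 / 13.43 ≈ 1.988; B = 24.92 / 13.47 ≈ 1.850; C = 17.88 / 9.10 ≈ 1.965.
|Δ from 2.000|: A 0.012; B 0.150; C 0.035.

A, C, B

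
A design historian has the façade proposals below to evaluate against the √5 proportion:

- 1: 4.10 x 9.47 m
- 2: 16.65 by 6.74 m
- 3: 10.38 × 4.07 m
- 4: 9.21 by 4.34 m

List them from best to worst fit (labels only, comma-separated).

Ratios: 1 = 9.47 / 4.10 ≈ 2.310; 2 = 16.65 / 6.74 ≈ 2.470; 3 = 10.38 / 4.07 ≈ 2.550; 4 = 9.21 / 4.34 ≈ 2.122.
|Δ from 2.236|: 1 0.074; 2 0.234; 3 0.314; 4 0.114.

1, 4, 2, 3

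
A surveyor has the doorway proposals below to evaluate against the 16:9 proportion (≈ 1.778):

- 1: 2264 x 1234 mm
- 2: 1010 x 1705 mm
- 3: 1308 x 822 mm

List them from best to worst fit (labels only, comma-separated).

1: 2264/1234 ≈ 1.835 → |1.835 − 1.778| = 0.057
2: 1705/1010 ≈ 1.688 → |1.688 − 1.778| = 0.090
3: 1308/822 ≈ 1.591 → |1.591 − 1.778| = 0.187

1, 2, 3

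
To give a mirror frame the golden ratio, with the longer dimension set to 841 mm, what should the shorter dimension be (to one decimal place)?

519.8 mm

golden ratio ≈ 1.61803.
Shorter side = 841 ÷ 1.61803 ≈ 519.768 → 519.8 mm.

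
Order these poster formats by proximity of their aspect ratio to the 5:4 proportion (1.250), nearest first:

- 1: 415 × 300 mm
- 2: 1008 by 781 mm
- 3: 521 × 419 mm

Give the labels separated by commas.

3, 2, 1

1: 415/300 ≈ 1.383 → |1.383 − 1.250| = 0.133
2: 1008/781 ≈ 1.291 → |1.291 − 1.250| = 0.041
3: 521/419 ≈ 1.243 → |1.243 − 1.250| = 0.007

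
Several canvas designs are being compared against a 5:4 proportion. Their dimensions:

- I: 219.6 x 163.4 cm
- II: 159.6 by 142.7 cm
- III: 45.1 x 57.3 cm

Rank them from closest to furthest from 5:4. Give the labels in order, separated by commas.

Ratios: I = 219.6 / 163.4 ≈ 1.344; II = 159.6 / 142.7 ≈ 1.118; III = 57.3 / 45.1 ≈ 1.271.
|Δ from 1.250|: I 0.094; II 0.132; III 0.021.

III, I, II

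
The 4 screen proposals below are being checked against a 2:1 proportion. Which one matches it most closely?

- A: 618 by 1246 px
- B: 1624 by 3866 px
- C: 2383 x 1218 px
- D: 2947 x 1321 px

A

Ratios (long/short): A ≈ 2.016; B ≈ 2.381; C ≈ 1.956; D ≈ 2.231.
2:1 ≈ 2.000; option A is nearest (Δ 0.016).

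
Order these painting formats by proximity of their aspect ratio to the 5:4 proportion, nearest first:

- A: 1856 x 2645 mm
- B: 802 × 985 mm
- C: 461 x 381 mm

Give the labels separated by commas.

Ratios: A = 2645 / 1856 ≈ 1.425; B = 985 / 802 ≈ 1.228; C = 461 / 381 ≈ 1.210.
|Δ from 1.250|: A 0.175; B 0.022; C 0.040.

B, C, A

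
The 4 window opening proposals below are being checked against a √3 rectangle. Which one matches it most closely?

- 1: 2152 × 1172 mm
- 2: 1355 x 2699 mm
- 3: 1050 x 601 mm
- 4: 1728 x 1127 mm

3

Ratios (long/short): 1 ≈ 1.836; 2 ≈ 1.992; 3 ≈ 1.747; 4 ≈ 1.533.
root-3 ≈ 1.732; option 3 is nearest (Δ 0.015).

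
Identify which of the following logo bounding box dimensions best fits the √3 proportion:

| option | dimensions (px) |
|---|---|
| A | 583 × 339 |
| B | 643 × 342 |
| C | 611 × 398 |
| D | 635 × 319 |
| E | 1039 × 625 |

Ratios (long/short): A ≈ 1.720; B ≈ 1.880; C ≈ 1.535; D ≈ 1.991; E ≈ 1.662.
root-3 ≈ 1.732; option A is nearest (Δ 0.012).

A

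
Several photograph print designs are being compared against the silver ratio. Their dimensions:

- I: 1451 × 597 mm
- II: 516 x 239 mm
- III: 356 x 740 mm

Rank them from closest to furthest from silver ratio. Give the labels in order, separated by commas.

I: 1451/597 ≈ 2.430 → |2.430 − 2.414| = 0.016
II: 516/239 ≈ 2.159 → |2.159 − 2.414| = 0.255
III: 740/356 ≈ 2.079 → |2.079 − 2.414| = 0.335

I, II, III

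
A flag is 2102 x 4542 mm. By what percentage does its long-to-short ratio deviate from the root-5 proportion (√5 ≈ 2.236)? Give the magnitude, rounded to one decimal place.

Ratio = 4542 / 2102 ≈ 2.1608.
Ideal root-5 ≈ 2.2361. |2.1608 − 2.2361| / 2.2361 ≈ 3.37% → 3.4%.

3.4%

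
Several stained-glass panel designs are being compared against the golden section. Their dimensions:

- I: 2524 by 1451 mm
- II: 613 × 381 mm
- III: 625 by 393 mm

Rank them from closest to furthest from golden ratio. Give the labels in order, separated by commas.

I: 2524/1451 ≈ 1.739 → |1.739 − 1.618| = 0.121
II: 613/381 ≈ 1.609 → |1.609 − 1.618| = 0.009
III: 625/393 ≈ 1.590 → |1.590 − 1.618| = 0.028

II, III, I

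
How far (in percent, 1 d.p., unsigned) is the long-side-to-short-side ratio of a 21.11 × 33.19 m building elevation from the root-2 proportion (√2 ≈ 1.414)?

Ratio = 33.19 / 21.11 ≈ 1.5722.
Ideal root-2 ≈ 1.4142. |1.5722 − 1.4142| / 1.4142 ≈ 11.17% → 11.2%.

11.2%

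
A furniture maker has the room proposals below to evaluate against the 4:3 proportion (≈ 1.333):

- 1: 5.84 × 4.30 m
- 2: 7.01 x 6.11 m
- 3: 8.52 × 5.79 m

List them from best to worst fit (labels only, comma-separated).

1, 3, 2

Ratios: 1 = 5.84 / 4.30 ≈ 1.358; 2 = 7.01 / 6.11 ≈ 1.147; 3 = 8.52 / 5.79 ≈ 1.472.
|Δ from 1.333|: 1 0.025; 2 0.186; 3 0.139.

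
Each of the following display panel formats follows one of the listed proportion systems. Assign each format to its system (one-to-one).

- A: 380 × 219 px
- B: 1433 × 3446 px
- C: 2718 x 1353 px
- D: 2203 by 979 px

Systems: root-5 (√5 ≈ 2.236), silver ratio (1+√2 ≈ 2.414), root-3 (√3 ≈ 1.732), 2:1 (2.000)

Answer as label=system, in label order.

A = 380/219 ≈ 1.735 → root-3 (1.732)
B = 3446/1433 ≈ 2.405 → silver ratio (2.414)
C = 2718/1353 ≈ 2.009 → 2:1 (2.000)
D = 2203/979 ≈ 2.250 → root-5 (2.236)

A=root-3, B=silver ratio, C=2:1, D=root-5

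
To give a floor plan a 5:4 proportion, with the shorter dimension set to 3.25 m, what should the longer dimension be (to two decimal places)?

5:4 = 1.25000.
Longer side = 3.25 × 1.25000 ≈ 4.0625 → 4.06 m.

4.06 m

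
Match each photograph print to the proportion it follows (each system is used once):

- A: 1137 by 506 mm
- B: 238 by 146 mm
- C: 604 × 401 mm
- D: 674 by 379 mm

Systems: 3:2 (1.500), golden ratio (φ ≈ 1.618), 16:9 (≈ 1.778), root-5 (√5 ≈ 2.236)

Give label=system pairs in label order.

A=root-5, B=golden ratio, C=3:2, D=16:9

A = 1137/506 ≈ 2.247 → root-5 (2.236)
B = 238/146 ≈ 1.630 → golden ratio (1.618)
C = 604/401 ≈ 1.506 → 3:2 (1.500)
D = 674/379 ≈ 1.778 → 16:9 (1.778)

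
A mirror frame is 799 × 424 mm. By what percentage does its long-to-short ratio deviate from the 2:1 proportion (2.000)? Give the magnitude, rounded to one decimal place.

5.8%

Ratio = 799 / 424 ≈ 1.8844.
Ideal 2:1 = 2.0000. |1.8844 − 2.0000| / 2.0000 ≈ 5.78% → 5.8%.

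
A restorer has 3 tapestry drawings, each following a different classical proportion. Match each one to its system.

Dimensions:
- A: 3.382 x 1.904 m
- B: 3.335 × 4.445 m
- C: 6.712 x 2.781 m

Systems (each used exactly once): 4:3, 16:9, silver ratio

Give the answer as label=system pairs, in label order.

A=16:9, B=4:3, C=silver ratio

Ratios: A ≈ 1.776; B ≈ 1.333; C ≈ 2.414.
Targets: 4:3 ≈ 1.333; 16:9 ≈ 1.778; silver ratio ≈ 2.414.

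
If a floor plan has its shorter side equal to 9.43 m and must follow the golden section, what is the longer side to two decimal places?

15.26 m

golden ratio ≈ 1.61803.
Longer side = 9.43 × 1.61803 ≈ 15.2580 → 15.26 m.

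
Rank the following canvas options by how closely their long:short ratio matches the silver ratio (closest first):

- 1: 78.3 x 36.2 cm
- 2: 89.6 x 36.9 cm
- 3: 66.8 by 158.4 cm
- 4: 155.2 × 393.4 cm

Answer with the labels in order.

2, 3, 4, 1

1: 78.3/36.2 ≈ 2.163 → |2.163 − 2.414| = 0.251
2: 89.6/36.9 ≈ 2.428 → |2.428 − 2.414| = 0.014
3: 158.4/66.8 ≈ 2.371 → |2.371 − 2.414| = 0.043
4: 393.4/155.2 ≈ 2.535 → |2.535 − 2.414| = 0.121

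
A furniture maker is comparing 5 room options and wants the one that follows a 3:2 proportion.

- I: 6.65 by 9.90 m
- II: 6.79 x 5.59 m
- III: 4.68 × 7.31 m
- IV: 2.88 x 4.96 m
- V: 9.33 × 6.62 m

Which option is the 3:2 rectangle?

I

Ratios (long/short): I ≈ 1.489; II ≈ 1.215; III ≈ 1.562; IV ≈ 1.722; V ≈ 1.409.
3:2 ≈ 1.500; option I is nearest (Δ 0.011).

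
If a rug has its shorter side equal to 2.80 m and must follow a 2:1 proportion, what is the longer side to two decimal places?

5.60 m

2:1 = 2.00000.
Longer side = 2.80 × 2.00000 ≈ 5.6000 → 5.60 m.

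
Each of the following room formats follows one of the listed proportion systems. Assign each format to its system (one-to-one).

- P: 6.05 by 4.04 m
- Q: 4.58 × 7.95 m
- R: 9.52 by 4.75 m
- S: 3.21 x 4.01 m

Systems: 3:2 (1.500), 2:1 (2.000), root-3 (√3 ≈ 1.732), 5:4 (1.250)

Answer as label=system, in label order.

P = 6.05/4.04 ≈ 1.498 → 3:2 (1.500)
Q = 7.95/4.58 ≈ 1.736 → root-3 (1.732)
R = 9.52/4.75 ≈ 2.004 → 2:1 (2.000)
S = 4.01/3.21 ≈ 1.249 → 5:4 (1.250)

P=3:2, Q=root-3, R=2:1, S=5:4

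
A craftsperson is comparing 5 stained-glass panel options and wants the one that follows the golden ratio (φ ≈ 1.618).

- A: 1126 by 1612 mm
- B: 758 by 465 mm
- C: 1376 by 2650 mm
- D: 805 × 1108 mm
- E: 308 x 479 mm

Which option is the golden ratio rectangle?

Ratios (long/short): A ≈ 1.432; B ≈ 1.630; C ≈ 1.926; D ≈ 1.376; E ≈ 1.555.
golden ratio ≈ 1.618; option B is nearest (Δ 0.012).

B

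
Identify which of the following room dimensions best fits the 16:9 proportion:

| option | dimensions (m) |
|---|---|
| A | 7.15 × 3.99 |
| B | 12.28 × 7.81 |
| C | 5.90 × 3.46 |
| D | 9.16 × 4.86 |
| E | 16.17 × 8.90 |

A

Target 16:9 ≈ 1.778.
A: 1.792 (Δ0.014)  B: 1.572 (Δ0.206)  C: 1.705 (Δ0.073)  D: 1.885 (Δ0.107)  E: 1.817 (Δ0.039)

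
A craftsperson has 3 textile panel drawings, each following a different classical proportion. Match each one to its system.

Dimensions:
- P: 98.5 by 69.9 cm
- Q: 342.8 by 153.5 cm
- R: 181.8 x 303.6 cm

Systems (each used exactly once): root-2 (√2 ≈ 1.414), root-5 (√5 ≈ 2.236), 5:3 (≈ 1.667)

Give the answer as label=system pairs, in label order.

P=root-2, Q=root-5, R=5:3

Ratios: P ≈ 1.409; Q ≈ 2.233; R ≈ 1.670.
Targets: root-2 ≈ 1.414; root-5 ≈ 2.236; 5:3 ≈ 1.667.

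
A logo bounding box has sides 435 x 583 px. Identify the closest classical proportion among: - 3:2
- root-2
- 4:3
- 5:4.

4:3

583/435 ≈ 1.340. Nearest candidates are 4:3 (1.333, off by 0.007) and root-2 (1.414, off by 0.074).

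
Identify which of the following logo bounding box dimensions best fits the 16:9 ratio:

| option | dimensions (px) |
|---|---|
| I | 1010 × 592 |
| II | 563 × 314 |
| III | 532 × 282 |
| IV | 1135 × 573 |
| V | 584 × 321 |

Target 16:9 ≈ 1.778.
I: 1.706 (Δ0.072)  II: 1.793 (Δ0.015)  III: 1.887 (Δ0.109)  IV: 1.981 (Δ0.203)  V: 1.819 (Δ0.041)

II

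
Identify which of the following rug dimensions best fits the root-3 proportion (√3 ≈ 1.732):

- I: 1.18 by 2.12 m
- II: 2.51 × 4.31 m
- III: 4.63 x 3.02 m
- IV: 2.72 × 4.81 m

II

Target root-3 ≈ 1.732.
I: 1.797 (Δ0.065)  II: 1.717 (Δ0.015)  III: 1.533 (Δ0.199)  IV: 1.768 (Δ0.036)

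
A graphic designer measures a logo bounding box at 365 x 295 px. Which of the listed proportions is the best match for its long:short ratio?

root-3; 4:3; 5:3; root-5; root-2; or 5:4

Ratio = 365 / 295 ≈ 1.237.
Distances: root-3 1.732 (Δ 0.495); 4:3 1.333 (Δ 0.096); 5:3 1.667 (Δ 0.430); root-5 2.236 (Δ 0.999); root-2 1.414 (Δ 0.177); 5:4 1.250 (Δ 0.013).

5:4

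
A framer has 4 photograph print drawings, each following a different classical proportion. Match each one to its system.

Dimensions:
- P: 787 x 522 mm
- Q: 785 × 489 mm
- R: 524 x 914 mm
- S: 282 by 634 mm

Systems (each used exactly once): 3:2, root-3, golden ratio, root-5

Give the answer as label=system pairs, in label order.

P=3:2, Q=golden ratio, R=root-3, S=root-5

Ratios: P ≈ 1.508; Q ≈ 1.605; R ≈ 1.744; S ≈ 2.248.
Targets: 3:2 ≈ 1.500; root-3 ≈ 1.732; golden ratio ≈ 1.618; root-5 ≈ 2.236.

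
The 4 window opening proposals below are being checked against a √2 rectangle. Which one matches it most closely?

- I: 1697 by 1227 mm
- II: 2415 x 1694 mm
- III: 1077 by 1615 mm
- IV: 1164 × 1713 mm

II

Target root-2 ≈ 1.414.
I: 1.383 (Δ0.031)  II: 1.426 (Δ0.012)  III: 1.500 (Δ0.086)  IV: 1.472 (Δ0.058)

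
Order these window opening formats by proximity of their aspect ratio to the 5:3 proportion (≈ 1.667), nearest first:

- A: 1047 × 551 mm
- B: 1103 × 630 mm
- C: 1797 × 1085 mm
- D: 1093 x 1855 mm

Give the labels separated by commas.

Ratios: A = 1047 / 551 ≈ 1.900; B = 1103 / 630 ≈ 1.751; C = 1797 / 1085 ≈ 1.656; D = 1855 / 1093 ≈ 1.697.
|Δ from 1.667|: A 0.233; B 0.084; C 0.011; D 0.030.

C, D, B, A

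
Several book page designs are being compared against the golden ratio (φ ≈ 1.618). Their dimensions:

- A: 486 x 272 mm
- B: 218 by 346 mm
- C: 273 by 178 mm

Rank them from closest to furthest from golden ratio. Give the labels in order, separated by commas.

Ratios: A = 486 / 272 ≈ 1.787; B = 346 / 218 ≈ 1.587; C = 273 / 178 ≈ 1.534.
|Δ from 1.618|: A 0.169; B 0.031; C 0.084.

B, C, A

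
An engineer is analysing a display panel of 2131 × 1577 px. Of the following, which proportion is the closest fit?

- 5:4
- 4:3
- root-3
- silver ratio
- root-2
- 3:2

Ratio = 2131 / 1577 ≈ 1.351.
Distances: 5:4 1.250 (Δ 0.101); 4:3 1.333 (Δ 0.018); root-3 1.732 (Δ 0.381); silver ratio 2.414 (Δ 1.063); root-2 1.414 (Δ 0.063); 3:2 1.500 (Δ 0.149).

4:3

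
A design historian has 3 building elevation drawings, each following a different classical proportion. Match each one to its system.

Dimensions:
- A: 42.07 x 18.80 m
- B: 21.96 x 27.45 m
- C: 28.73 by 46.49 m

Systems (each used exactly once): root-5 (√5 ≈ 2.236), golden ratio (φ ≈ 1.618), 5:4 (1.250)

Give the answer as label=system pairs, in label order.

Ratios: A ≈ 2.238; B ≈ 1.250; C ≈ 1.618.
Targets: root-5 ≈ 2.236; golden ratio ≈ 1.618; 5:4 ≈ 1.250.

A=root-5, B=5:4, C=golden ratio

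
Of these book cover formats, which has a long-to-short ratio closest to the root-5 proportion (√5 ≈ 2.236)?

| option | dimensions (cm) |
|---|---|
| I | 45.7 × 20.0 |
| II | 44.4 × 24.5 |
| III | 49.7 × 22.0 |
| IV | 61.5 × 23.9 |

Ratios (long/short): I ≈ 2.285; II ≈ 1.812; III ≈ 2.259; IV ≈ 2.573.
root-5 ≈ 2.236; option III is nearest (Δ 0.023).

III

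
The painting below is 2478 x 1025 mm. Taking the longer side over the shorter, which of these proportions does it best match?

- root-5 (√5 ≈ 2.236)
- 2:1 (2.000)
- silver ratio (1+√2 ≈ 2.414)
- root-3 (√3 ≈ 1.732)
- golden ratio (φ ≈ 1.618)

silver ratio

Ratio = 2478 / 1025 ≈ 2.418.
Distances: root-5 2.236 (Δ 0.182); 2:1 2.000 (Δ 0.418); silver ratio 2.414 (Δ 0.004); root-3 1.732 (Δ 0.686); golden ratio 1.618 (Δ 0.800).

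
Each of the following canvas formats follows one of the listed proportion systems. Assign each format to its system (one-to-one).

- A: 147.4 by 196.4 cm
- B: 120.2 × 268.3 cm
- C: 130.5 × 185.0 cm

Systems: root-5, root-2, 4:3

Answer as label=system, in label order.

A = 196.4/147.4 ≈ 1.332 → 4:3 (1.333)
B = 268.3/120.2 ≈ 2.232 → root-5 (2.236)
C = 185.0/130.5 ≈ 1.418 → root-2 (1.414)

A=4:3, B=root-5, C=root-2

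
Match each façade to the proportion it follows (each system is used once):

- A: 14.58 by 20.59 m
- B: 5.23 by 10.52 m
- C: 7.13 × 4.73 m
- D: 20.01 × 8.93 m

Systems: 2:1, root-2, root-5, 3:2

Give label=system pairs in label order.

A=root-2, B=2:1, C=3:2, D=root-5

A = 20.59/14.58 ≈ 1.412 → root-2 (1.414)
B = 10.52/5.23 ≈ 2.011 → 2:1 (2.000)
C = 7.13/4.73 ≈ 1.507 → 3:2 (1.500)
D = 20.01/8.93 ≈ 2.241 → root-5 (2.236)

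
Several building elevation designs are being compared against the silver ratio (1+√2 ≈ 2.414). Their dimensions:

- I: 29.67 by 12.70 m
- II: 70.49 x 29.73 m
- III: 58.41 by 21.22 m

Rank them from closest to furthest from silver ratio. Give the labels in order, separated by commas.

II, I, III

I: 29.67/12.70 ≈ 2.336 → |2.336 − 2.414| = 0.078
II: 70.49/29.73 ≈ 2.371 → |2.371 − 2.414| = 0.043
III: 58.41/21.22 ≈ 2.753 → |2.753 − 2.414| = 0.339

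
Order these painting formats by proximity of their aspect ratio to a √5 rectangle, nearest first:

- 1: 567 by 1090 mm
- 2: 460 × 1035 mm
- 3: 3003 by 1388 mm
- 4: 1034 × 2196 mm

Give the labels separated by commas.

Ratios: 1 = 1090 / 567 ≈ 1.922; 2 = 1035 / 460 ≈ 2.250; 3 = 3003 / 1388 ≈ 2.164; 4 = 2196 / 1034 ≈ 2.124.
|Δ from 2.236|: 1 0.314; 2 0.014; 3 0.072; 4 0.112.

2, 3, 4, 1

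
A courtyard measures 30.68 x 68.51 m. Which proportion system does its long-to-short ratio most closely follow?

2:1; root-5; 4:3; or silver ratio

Ratio = 68.51 / 30.68 ≈ 2.233.
Distances: 2:1 2.000 (Δ 0.233); root-5 2.236 (Δ 0.003); 4:3 1.333 (Δ 0.900); silver ratio 2.414 (Δ 0.181).

root-5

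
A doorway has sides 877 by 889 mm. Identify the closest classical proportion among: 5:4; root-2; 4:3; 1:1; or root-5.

1:1

Ratio = 889 / 877 ≈ 1.014.
Distances: 5:4 1.250 (Δ 0.236); root-2 1.414 (Δ 0.400); 4:3 1.333 (Δ 0.319); 1:1 1.000 (Δ 0.014); root-5 2.236 (Δ 1.222).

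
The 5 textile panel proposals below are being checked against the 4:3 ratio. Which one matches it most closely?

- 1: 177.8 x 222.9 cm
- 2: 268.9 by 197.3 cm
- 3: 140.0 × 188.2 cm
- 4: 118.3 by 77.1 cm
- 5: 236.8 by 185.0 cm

3

Target 4:3 ≈ 1.333.
1: 1.254 (Δ0.079)  2: 1.363 (Δ0.030)  3: 1.344 (Δ0.011)  4: 1.534 (Δ0.201)  5: 1.280 (Δ0.053)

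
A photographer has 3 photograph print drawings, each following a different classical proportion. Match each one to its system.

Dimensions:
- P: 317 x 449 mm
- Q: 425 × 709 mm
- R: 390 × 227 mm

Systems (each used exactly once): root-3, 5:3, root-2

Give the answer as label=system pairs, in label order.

Ratios: P ≈ 1.416; Q ≈ 1.668; R ≈ 1.718.
Targets: root-3 ≈ 1.732; 5:3 ≈ 1.667; root-2 ≈ 1.414.

P=root-2, Q=5:3, R=root-3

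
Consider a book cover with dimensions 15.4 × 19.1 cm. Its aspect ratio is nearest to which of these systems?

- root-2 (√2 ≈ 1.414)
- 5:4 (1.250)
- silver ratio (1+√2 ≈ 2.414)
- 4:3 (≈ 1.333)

5:4

19.1/15.4 ≈ 1.240. Nearest candidates are 5:4 (1.250, off by 0.010) and 4:3 (1.333, off by 0.093).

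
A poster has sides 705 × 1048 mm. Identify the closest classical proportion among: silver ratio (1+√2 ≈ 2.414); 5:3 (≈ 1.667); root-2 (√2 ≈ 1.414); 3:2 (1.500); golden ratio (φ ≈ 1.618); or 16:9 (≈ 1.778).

1048/705 ≈ 1.487. Nearest candidates are 3:2 (1.500, off by 0.013) and root-2 (1.414, off by 0.073).

3:2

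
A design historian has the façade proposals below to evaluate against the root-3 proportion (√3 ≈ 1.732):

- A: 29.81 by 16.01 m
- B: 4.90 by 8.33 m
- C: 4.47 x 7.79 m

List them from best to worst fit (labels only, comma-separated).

C, B, A

A: 29.81/16.01 ≈ 1.862 → |1.862 − 1.732| = 0.130
B: 8.33/4.90 ≈ 1.700 → |1.700 − 1.732| = 0.032
C: 7.79/4.47 ≈ 1.743 → |1.743 − 1.732| = 0.011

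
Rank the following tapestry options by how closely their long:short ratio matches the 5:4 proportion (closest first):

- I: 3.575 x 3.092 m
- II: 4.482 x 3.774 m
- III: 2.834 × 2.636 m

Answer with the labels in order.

II, I, III

Ratios: I = 3.575 / 3.092 ≈ 1.156; II = 4.482 / 3.774 ≈ 1.188; III = 2.834 / 2.636 ≈ 1.075.
|Δ from 1.250|: I 0.094; II 0.062; III 0.175.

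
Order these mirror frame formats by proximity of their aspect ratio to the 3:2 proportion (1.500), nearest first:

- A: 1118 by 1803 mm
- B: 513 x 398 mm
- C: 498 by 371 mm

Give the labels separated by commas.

A: 1803/1118 ≈ 1.613 → |1.613 − 1.500| = 0.113
B: 513/398 ≈ 1.289 → |1.289 − 1.500| = 0.211
C: 498/371 ≈ 1.342 → |1.342 − 1.500| = 0.158

A, C, B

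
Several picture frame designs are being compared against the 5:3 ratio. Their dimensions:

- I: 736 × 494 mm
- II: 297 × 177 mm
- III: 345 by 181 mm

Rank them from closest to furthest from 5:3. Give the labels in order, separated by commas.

II, I, III

Ratios: I = 736 / 494 ≈ 1.490; II = 297 / 177 ≈ 1.678; III = 345 / 181 ≈ 1.906.
|Δ from 1.667|: I 0.177; II 0.011; III 0.239.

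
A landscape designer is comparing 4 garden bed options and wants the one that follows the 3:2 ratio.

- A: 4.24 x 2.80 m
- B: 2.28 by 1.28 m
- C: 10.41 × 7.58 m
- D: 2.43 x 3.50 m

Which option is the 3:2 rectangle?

Target 3:2 ≈ 1.500.
A: 1.514 (Δ0.014)  B: 1.781 (Δ0.281)  C: 1.373 (Δ0.127)  D: 1.440 (Δ0.060)

A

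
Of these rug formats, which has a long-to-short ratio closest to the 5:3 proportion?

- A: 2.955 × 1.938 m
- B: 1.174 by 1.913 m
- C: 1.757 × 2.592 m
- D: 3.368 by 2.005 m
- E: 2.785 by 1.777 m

Ratios (long/short): A ≈ 1.525; B ≈ 1.629; C ≈ 1.475; D ≈ 1.680; E ≈ 1.567.
5:3 ≈ 1.667; option D is nearest (Δ 0.013).

D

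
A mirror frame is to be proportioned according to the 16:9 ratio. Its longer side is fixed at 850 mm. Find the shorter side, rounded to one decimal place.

478.1 mm

16:9 ≈ 1.77778.
Shorter side = 850 ÷ 1.77778 ≈ 478.124 → 478.1 mm.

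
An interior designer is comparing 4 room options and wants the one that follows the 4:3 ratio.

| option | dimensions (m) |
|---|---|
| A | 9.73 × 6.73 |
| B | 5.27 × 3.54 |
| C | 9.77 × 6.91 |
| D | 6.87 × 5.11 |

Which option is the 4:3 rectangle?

Ratios (long/short): A ≈ 1.446; B ≈ 1.489; C ≈ 1.414; D ≈ 1.344.
4:3 ≈ 1.333; option D is nearest (Δ 0.011).

D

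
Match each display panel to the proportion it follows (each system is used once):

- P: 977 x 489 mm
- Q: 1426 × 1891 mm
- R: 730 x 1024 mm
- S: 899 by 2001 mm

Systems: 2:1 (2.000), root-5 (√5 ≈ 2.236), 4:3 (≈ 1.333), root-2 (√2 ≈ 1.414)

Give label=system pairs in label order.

Ratios: P ≈ 1.998; Q ≈ 1.326; R ≈ 1.403; S ≈ 2.226.
Targets: 2:1 ≈ 2.000; root-5 ≈ 2.236; 4:3 ≈ 1.333; root-2 ≈ 1.414.

P=2:1, Q=4:3, R=root-2, S=root-5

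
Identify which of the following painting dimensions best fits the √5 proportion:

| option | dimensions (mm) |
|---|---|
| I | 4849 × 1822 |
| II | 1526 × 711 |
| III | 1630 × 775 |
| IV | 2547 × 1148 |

IV

Target root-5 ≈ 2.236.
I: 2.661 (Δ0.425)  II: 2.146 (Δ0.090)  III: 2.103 (Δ0.133)  IV: 2.219 (Δ0.017)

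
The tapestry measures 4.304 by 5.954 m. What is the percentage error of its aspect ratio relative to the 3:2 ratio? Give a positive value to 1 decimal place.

7.8%

Ratio = 5.954 / 4.304 ≈ 1.3834.
Ideal 3:2 = 1.5000. |1.3834 − 1.5000| / 1.5000 ≈ 7.77% → 7.8%.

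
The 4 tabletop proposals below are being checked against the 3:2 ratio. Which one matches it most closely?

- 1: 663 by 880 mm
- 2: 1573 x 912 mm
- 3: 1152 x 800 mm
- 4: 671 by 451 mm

Target 3:2 ≈ 1.500.
1: 1.327 (Δ0.173)  2: 1.725 (Δ0.225)  3: 1.440 (Δ0.060)  4: 1.488 (Δ0.012)

4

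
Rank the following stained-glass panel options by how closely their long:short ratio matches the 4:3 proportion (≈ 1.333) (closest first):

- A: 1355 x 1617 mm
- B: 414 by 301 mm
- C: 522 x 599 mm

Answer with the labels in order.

B, A, C

A: 1617/1355 ≈ 1.193 → |1.193 − 1.333| = 0.140
B: 414/301 ≈ 1.375 → |1.375 − 1.333| = 0.042
C: 599/522 ≈ 1.148 → |1.148 − 1.333| = 0.185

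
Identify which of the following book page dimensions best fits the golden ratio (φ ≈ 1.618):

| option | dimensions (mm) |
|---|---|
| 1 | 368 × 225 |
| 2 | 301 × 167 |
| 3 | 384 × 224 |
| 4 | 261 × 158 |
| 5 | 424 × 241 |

Ratios (long/short): 1 ≈ 1.636; 2 ≈ 1.802; 3 ≈ 1.714; 4 ≈ 1.652; 5 ≈ 1.759.
golden ratio ≈ 1.618; option 1 is nearest (Δ 0.018).

1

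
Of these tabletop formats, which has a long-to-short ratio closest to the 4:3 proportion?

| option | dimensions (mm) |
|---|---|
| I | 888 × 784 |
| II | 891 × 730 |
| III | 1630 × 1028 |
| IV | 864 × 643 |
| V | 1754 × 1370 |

IV

Ratios (long/short): I ≈ 1.133; II ≈ 1.221; III ≈ 1.586; IV ≈ 1.344; V ≈ 1.280.
4:3 ≈ 1.333; option IV is nearest (Δ 0.011).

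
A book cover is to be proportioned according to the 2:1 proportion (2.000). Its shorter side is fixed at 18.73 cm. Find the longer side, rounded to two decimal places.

37.46 cm

2:1 = 2.00000.
Longer side = 18.73 × 2.00000 ≈ 37.4600 → 37.46 cm.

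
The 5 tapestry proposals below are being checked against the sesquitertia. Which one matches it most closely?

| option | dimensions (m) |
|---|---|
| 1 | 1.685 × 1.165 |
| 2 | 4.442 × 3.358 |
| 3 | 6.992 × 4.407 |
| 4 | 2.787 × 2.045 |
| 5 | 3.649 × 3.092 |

Ratios (long/short): 1 ≈ 1.446; 2 ≈ 1.323; 3 ≈ 1.587; 4 ≈ 1.363; 5 ≈ 1.180.
4:3 ≈ 1.333; option 2 is nearest (Δ 0.010).

2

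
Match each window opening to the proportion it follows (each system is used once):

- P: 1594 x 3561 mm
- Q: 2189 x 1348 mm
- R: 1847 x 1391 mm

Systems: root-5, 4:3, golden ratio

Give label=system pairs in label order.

P = 3561/1594 ≈ 2.234 → root-5 (2.236)
Q = 2189/1348 ≈ 1.624 → golden ratio (1.618)
R = 1847/1391 ≈ 1.328 → 4:3 (1.333)

P=root-5, Q=golden ratio, R=4:3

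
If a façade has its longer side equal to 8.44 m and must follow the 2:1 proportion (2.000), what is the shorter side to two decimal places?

4.22 m

2:1 = 2.00000.
Shorter side = 8.44 ÷ 2.00000 ≈ 4.2200 → 4.22 m.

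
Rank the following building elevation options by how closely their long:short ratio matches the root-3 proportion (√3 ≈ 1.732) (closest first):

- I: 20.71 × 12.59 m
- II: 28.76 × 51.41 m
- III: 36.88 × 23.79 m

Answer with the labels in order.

I: 20.71/12.59 ≈ 1.645 → |1.645 − 1.732| = 0.087
II: 51.41/28.76 ≈ 1.788 → |1.788 − 1.732| = 0.056
III: 36.88/23.79 ≈ 1.550 → |1.550 − 1.732| = 0.182

II, I, III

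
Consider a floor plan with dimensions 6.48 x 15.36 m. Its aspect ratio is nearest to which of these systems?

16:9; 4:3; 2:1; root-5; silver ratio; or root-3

15.36/6.48 ≈ 2.370. Nearest candidates are silver ratio (2.414, off by 0.044) and root-5 (2.236, off by 0.134).

silver ratio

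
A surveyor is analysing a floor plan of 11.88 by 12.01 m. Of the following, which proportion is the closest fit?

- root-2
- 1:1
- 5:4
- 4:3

12.01/11.88 ≈ 1.011. Nearest candidates are 1:1 (1.000, off by 0.011) and 5:4 (1.250, off by 0.239).

1:1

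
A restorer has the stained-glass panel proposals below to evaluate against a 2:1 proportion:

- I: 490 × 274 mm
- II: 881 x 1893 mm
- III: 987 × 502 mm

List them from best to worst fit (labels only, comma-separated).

I: 490/274 ≈ 1.788 → |1.788 − 2.000| = 0.212
II: 1893/881 ≈ 2.149 → |2.149 − 2.000| = 0.149
III: 987/502 ≈ 1.966 → |1.966 − 2.000| = 0.034

III, II, I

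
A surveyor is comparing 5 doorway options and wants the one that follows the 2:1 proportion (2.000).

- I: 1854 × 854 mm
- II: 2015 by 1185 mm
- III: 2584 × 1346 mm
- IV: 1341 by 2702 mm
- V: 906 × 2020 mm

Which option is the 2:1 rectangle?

IV

Ratios (long/short): I ≈ 2.171; II ≈ 1.700; III ≈ 1.920; IV ≈ 2.015; V ≈ 2.230.
2:1 ≈ 2.000; option IV is nearest (Δ 0.015).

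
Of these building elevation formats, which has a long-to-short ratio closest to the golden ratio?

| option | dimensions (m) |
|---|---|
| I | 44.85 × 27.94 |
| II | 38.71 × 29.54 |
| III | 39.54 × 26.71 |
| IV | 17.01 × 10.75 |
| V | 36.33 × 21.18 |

Target golden ratio ≈ 1.618.
I: 1.605 (Δ0.013)  II: 1.310 (Δ0.308)  III: 1.480 (Δ0.138)  IV: 1.582 (Δ0.036)  V: 1.715 (Δ0.097)

I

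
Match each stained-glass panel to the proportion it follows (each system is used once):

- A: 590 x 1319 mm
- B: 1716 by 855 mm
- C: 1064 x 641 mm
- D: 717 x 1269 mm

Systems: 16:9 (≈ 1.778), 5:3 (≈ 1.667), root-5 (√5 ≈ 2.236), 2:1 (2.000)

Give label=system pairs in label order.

A=root-5, B=2:1, C=5:3, D=16:9

A = 1319/590 ≈ 2.236 → root-5 (2.236)
B = 1716/855 ≈ 2.007 → 2:1 (2.000)
C = 1064/641 ≈ 1.660 → 5:3 (1.667)
D = 1269/717 ≈ 1.770 → 16:9 (1.778)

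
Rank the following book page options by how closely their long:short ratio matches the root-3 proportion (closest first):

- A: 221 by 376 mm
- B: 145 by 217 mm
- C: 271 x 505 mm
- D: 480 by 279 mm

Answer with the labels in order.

A: 376/221 ≈ 1.701 → |1.701 − 1.732| = 0.031
B: 217/145 ≈ 1.497 → |1.497 − 1.732| = 0.235
C: 505/271 ≈ 1.863 → |1.863 − 1.732| = 0.131
D: 480/279 ≈ 1.720 → |1.720 − 1.732| = 0.012

D, A, C, B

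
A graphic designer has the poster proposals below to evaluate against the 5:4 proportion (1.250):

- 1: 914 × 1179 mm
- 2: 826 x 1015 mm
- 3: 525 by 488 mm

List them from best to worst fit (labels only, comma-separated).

1: 1179/914 ≈ 1.290 → |1.290 − 1.250| = 0.040
2: 1015/826 ≈ 1.229 → |1.229 − 1.250| = 0.021
3: 525/488 ≈ 1.076 → |1.076 − 1.250| = 0.174

2, 1, 3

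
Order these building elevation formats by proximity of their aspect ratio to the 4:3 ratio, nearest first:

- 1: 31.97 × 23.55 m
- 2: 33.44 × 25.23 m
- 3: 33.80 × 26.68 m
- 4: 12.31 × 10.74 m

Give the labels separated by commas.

1: 31.97/23.55 ≈ 1.358 → |1.358 − 1.333| = 0.025
2: 33.44/25.23 ≈ 1.325 → |1.325 − 1.333| = 0.008
3: 33.80/26.68 ≈ 1.267 → |1.267 − 1.333| = 0.066
4: 12.31/10.74 ≈ 1.146 → |1.146 − 1.333| = 0.187

2, 1, 3, 4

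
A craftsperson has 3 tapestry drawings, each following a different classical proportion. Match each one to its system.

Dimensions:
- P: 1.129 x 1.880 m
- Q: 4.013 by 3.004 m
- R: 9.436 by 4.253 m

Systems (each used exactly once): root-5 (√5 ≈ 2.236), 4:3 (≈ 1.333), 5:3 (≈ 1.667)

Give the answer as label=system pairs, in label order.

P=5:3, Q=4:3, R=root-5

P = 1.880/1.129 ≈ 1.665 → 5:3 (1.667)
Q = 4.013/3.004 ≈ 1.336 → 4:3 (1.333)
R = 9.436/4.253 ≈ 2.219 → root-5 (2.236)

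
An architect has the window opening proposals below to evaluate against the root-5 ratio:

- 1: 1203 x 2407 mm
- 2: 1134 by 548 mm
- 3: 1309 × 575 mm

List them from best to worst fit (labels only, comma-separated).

3, 2, 1

1: 2407/1203 ≈ 2.001 → |2.001 − 2.236| = 0.235
2: 1134/548 ≈ 2.069 → |2.069 − 2.236| = 0.167
3: 1309/575 ≈ 2.277 → |2.277 − 2.236| = 0.041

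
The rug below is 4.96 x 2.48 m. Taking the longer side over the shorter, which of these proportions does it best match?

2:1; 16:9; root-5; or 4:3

Ratio = 4.96 / 2.48 ≈ 2.000.
Distances: 2:1 2.000 (Δ 0.000); 16:9 1.778 (Δ 0.222); root-5 2.236 (Δ 0.236); 4:3 1.333 (Δ 0.667).

2:1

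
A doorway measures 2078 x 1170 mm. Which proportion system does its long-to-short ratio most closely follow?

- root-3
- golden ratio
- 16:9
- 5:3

16:9

2078/1170 ≈ 1.776. Nearest candidates are 16:9 (1.778, off by 0.002) and root-3 (1.732, off by 0.044).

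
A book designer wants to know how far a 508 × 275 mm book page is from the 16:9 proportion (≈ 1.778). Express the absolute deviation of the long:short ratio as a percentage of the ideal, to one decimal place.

3.9%

Ratio = 508 / 275 ≈ 1.8473.
Ideal 16:9 ≈ 1.7778. |1.8473 − 1.7778| / 1.7778 ≈ 3.91% → 3.9%.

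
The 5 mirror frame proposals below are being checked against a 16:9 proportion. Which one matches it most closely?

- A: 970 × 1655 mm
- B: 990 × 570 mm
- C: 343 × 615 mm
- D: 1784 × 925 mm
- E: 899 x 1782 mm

C

Target 16:9 ≈ 1.778.
A: 1.706 (Δ0.072)  B: 1.737 (Δ0.041)  C: 1.793 (Δ0.015)  D: 1.929 (Δ0.151)  E: 1.982 (Δ0.204)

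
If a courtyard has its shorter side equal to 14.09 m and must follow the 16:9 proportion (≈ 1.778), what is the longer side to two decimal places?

25.05 m

16:9 ≈ 1.77778.
Longer side = 14.09 × 1.77778 ≈ 25.0489 → 25.05 m.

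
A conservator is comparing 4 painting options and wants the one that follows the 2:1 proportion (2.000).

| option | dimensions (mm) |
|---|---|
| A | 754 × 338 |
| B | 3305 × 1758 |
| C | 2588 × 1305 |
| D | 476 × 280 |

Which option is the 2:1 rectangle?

Ratios (long/short): A ≈ 2.231; B ≈ 1.880; C ≈ 1.983; D ≈ 1.700.
2:1 ≈ 2.000; option C is nearest (Δ 0.017).

C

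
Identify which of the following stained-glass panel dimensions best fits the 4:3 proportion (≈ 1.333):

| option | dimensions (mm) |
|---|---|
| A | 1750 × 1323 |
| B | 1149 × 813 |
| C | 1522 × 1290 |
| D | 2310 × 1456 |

A

Target 4:3 ≈ 1.333.
A: 1.323 (Δ0.010)  B: 1.413 (Δ0.080)  C: 1.180 (Δ0.153)  D: 1.587 (Δ0.254)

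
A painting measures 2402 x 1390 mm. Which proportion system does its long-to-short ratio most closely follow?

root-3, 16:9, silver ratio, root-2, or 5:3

root-3

2402/1390 ≈ 1.728. Nearest candidates are root-3 (1.732, off by 0.004) and 16:9 (1.778, off by 0.050).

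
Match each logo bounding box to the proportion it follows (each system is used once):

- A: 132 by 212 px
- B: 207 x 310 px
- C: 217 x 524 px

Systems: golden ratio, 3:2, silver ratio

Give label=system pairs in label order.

Ratios: A ≈ 1.606; B ≈ 1.498; C ≈ 2.415.
Targets: golden ratio ≈ 1.618; 3:2 ≈ 1.500; silver ratio ≈ 2.414.

A=golden ratio, B=3:2, C=silver ratio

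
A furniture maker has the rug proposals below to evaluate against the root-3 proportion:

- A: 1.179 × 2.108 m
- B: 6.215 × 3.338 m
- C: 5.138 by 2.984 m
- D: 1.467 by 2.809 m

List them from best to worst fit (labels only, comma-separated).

A: 2.108/1.179 ≈ 1.788 → |1.788 − 1.732| = 0.056
B: 6.215/3.338 ≈ 1.862 → |1.862 − 1.732| = 0.130
C: 5.138/2.984 ≈ 1.722 → |1.722 − 1.732| = 0.010
D: 2.809/1.467 ≈ 1.915 → |1.915 − 1.732| = 0.183

C, A, B, D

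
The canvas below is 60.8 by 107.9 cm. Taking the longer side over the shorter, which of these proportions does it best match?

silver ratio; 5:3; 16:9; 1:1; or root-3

16:9

107.9/60.8 ≈ 1.775. Nearest candidates are 16:9 (1.778, off by 0.003) and root-3 (1.732, off by 0.043).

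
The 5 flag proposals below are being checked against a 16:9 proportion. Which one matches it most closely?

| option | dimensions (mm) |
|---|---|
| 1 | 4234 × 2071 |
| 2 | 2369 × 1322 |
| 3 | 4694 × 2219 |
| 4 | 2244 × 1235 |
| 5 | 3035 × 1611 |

2

Ratios (long/short): 1 ≈ 2.044; 2 ≈ 1.792; 3 ≈ 2.115; 4 ≈ 1.817; 5 ≈ 1.884.
16:9 ≈ 1.778; option 2 is nearest (Δ 0.014).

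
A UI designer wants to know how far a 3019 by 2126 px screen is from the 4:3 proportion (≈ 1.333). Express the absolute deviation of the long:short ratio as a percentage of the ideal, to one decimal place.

Ratio = 3019 / 2126 ≈ 1.4200.
Ideal 4:3 ≈ 1.3333. |1.4200 − 1.3333| / 1.3333 ≈ 6.50% → 6.5%.

6.5%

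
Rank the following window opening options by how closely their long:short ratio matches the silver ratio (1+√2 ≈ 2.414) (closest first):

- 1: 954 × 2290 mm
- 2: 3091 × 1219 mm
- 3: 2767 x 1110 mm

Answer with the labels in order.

1: 2290/954 ≈ 2.400 → |2.400 − 2.414| = 0.014
2: 3091/1219 ≈ 2.536 → |2.536 − 2.414| = 0.122
3: 2767/1110 ≈ 2.493 → |2.493 − 2.414| = 0.079

1, 3, 2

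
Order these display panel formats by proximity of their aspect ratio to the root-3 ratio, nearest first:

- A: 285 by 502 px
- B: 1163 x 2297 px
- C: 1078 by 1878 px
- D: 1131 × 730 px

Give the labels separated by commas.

Ratios: A = 502 / 285 ≈ 1.761; B = 2297 / 1163 ≈ 1.975; C = 1878 / 1078 ≈ 1.742; D = 1131 / 730 ≈ 1.549.
|Δ from 1.732|: A 0.029; B 0.243; C 0.010; D 0.183.

C, A, D, B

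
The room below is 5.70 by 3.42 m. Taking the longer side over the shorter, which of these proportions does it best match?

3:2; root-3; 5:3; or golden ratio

5.70/3.42 ≈ 1.667. Nearest candidates are 5:3 (1.667, off by 0.000) and golden ratio (1.618, off by 0.049).

5:3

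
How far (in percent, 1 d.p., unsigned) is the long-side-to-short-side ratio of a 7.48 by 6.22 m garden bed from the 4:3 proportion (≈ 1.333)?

9.8%

Ratio = 7.48 / 6.22 ≈ 1.2026.
Ideal 4:3 ≈ 1.3333. |1.2026 − 1.3333| / 1.3333 ≈ 9.80% → 9.8%.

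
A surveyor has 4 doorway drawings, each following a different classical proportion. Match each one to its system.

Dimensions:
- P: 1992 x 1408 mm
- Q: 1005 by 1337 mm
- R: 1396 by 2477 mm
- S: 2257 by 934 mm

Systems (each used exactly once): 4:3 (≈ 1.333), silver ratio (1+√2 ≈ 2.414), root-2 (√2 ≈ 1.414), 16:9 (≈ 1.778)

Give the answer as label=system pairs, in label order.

P=root-2, Q=4:3, R=16:9, S=silver ratio

Ratios: P ≈ 1.415; Q ≈ 1.330; R ≈ 1.774; S ≈ 2.416.
Targets: 4:3 ≈ 1.333; silver ratio ≈ 2.414; root-2 ≈ 1.414; 16:9 ≈ 1.778.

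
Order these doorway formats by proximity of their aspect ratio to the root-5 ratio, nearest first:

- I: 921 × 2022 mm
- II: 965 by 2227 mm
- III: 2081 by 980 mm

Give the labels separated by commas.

I, II, III

I: 2022/921 ≈ 2.195 → |2.195 − 2.236| = 0.041
II: 2227/965 ≈ 2.308 → |2.308 − 2.236| = 0.072
III: 2081/980 ≈ 2.123 → |2.123 − 2.236| = 0.113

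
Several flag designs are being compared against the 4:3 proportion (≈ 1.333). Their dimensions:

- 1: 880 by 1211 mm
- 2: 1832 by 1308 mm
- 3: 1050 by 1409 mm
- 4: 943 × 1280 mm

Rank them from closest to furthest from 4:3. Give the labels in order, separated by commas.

Ratios: 1 = 1211 / 880 ≈ 1.376; 2 = 1832 / 1308 ≈ 1.401; 3 = 1409 / 1050 ≈ 1.342; 4 = 1280 / 943 ≈ 1.357.
|Δ from 1.333|: 1 0.043; 2 0.068; 3 0.009; 4 0.024.

3, 4, 1, 2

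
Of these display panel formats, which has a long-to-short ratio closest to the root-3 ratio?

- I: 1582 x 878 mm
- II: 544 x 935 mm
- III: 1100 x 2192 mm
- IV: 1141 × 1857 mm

Ratios (long/short): I ≈ 1.802; II ≈ 1.719; III ≈ 1.993; IV ≈ 1.628.
root-3 ≈ 1.732; option II is nearest (Δ 0.013).

II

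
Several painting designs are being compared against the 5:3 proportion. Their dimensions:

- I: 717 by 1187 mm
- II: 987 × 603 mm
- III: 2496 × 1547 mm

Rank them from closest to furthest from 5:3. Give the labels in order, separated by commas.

I, II, III

I: 1187/717 ≈ 1.656 → |1.656 − 1.667| = 0.011
II: 987/603 ≈ 1.637 → |1.637 − 1.667| = 0.030
III: 2496/1547 ≈ 1.613 → |1.613 − 1.667| = 0.054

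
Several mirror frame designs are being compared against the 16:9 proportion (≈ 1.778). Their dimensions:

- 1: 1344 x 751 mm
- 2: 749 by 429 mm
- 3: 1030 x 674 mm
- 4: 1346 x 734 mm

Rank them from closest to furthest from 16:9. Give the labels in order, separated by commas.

1: 1344/751 ≈ 1.790 → |1.790 − 1.778| = 0.012
2: 749/429 ≈ 1.746 → |1.746 − 1.778| = 0.032
3: 1030/674 ≈ 1.528 → |1.528 − 1.778| = 0.250
4: 1346/734 ≈ 1.834 → |1.834 − 1.778| = 0.056

1, 2, 4, 3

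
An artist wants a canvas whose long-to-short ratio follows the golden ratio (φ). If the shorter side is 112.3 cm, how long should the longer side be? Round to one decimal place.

golden ratio ≈ 1.61803.
Longer side = 112.3 × 1.61803 ≈ 181.705 → 181.7 cm.

181.7 cm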